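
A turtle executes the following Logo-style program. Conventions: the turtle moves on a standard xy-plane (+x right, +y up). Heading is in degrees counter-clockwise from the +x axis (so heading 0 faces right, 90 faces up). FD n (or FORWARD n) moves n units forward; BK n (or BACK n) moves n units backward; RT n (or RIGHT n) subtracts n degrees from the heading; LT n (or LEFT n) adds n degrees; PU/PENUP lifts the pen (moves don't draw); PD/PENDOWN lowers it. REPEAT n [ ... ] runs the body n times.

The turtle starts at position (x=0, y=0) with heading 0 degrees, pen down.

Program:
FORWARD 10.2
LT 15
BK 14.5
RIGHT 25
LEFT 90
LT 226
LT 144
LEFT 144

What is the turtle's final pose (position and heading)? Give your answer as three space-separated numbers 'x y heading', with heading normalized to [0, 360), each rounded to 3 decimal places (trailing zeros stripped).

Executing turtle program step by step:
Start: pos=(0,0), heading=0, pen down
FD 10.2: (0,0) -> (10.2,0) [heading=0, draw]
LT 15: heading 0 -> 15
BK 14.5: (10.2,0) -> (-3.806,-3.753) [heading=15, draw]
RT 25: heading 15 -> 350
LT 90: heading 350 -> 80
LT 226: heading 80 -> 306
LT 144: heading 306 -> 90
LT 144: heading 90 -> 234
Final: pos=(-3.806,-3.753), heading=234, 2 segment(s) drawn

Answer: -3.806 -3.753 234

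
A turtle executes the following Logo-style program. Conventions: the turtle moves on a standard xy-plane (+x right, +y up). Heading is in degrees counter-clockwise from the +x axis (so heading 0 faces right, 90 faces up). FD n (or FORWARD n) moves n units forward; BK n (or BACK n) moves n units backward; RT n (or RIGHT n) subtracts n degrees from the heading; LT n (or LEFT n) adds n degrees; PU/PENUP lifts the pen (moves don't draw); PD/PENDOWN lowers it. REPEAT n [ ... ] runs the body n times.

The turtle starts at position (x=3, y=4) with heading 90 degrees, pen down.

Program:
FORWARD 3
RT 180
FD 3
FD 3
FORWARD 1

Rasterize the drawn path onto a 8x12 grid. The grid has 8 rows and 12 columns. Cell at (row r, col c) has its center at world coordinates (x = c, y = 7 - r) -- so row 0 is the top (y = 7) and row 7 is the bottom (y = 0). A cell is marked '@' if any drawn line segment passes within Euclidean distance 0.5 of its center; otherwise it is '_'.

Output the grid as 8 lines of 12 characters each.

Segment 0: (3,4) -> (3,7)
Segment 1: (3,7) -> (3,4)
Segment 2: (3,4) -> (3,1)
Segment 3: (3,1) -> (3,0)

Answer: ___@________
___@________
___@________
___@________
___@________
___@________
___@________
___@________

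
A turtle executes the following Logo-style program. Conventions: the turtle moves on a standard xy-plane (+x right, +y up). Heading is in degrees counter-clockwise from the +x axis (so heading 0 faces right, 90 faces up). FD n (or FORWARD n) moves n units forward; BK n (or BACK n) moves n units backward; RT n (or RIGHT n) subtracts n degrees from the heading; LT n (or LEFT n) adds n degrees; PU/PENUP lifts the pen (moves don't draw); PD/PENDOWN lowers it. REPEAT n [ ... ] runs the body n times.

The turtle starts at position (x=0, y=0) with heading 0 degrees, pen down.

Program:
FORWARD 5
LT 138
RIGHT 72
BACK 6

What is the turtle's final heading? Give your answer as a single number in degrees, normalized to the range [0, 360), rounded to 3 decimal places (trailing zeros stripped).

Executing turtle program step by step:
Start: pos=(0,0), heading=0, pen down
FD 5: (0,0) -> (5,0) [heading=0, draw]
LT 138: heading 0 -> 138
RT 72: heading 138 -> 66
BK 6: (5,0) -> (2.56,-5.481) [heading=66, draw]
Final: pos=(2.56,-5.481), heading=66, 2 segment(s) drawn

Answer: 66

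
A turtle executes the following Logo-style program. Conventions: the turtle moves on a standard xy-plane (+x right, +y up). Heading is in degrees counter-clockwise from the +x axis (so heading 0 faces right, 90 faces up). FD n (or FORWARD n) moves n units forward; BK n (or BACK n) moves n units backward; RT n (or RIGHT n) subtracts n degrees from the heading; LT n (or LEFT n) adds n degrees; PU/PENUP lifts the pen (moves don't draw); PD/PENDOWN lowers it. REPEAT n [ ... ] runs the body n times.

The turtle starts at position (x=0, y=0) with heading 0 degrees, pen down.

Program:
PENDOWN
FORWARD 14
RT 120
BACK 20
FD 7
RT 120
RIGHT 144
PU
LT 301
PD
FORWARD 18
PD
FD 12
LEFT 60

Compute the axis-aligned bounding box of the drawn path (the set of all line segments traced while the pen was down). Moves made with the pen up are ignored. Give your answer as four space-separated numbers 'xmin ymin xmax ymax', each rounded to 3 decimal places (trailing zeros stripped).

Answer: 0 -18.518 24.156 17.321

Derivation:
Executing turtle program step by step:
Start: pos=(0,0), heading=0, pen down
PD: pen down
FD 14: (0,0) -> (14,0) [heading=0, draw]
RT 120: heading 0 -> 240
BK 20: (14,0) -> (24,17.321) [heading=240, draw]
FD 7: (24,17.321) -> (20.5,11.258) [heading=240, draw]
RT 120: heading 240 -> 120
RT 144: heading 120 -> 336
PU: pen up
LT 301: heading 336 -> 277
PD: pen down
FD 18: (20.5,11.258) -> (22.694,-6.608) [heading=277, draw]
PD: pen down
FD 12: (22.694,-6.608) -> (24.156,-18.518) [heading=277, draw]
LT 60: heading 277 -> 337
Final: pos=(24.156,-18.518), heading=337, 5 segment(s) drawn

Segment endpoints: x in {0, 14, 20.5, 22.694, 24, 24.156}, y in {-18.518, -6.608, 0, 11.258, 17.321}
xmin=0, ymin=-18.518, xmax=24.156, ymax=17.321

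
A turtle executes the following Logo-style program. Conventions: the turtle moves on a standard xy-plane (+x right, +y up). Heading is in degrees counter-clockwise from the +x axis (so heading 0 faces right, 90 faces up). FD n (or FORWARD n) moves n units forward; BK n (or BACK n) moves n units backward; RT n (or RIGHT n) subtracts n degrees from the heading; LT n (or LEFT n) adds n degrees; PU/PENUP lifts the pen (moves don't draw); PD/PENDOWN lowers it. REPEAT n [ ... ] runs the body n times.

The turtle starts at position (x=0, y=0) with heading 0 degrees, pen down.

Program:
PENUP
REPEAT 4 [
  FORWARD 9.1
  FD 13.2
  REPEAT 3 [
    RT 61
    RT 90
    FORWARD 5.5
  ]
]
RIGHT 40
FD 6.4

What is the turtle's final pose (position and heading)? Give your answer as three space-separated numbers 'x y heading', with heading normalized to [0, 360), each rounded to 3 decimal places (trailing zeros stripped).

Answer: 6.472 -3.544 308

Derivation:
Executing turtle program step by step:
Start: pos=(0,0), heading=0, pen down
PU: pen up
REPEAT 4 [
  -- iteration 1/4 --
  FD 9.1: (0,0) -> (9.1,0) [heading=0, move]
  FD 13.2: (9.1,0) -> (22.3,0) [heading=0, move]
  REPEAT 3 [
    -- iteration 1/3 --
    RT 61: heading 0 -> 299
    RT 90: heading 299 -> 209
    FD 5.5: (22.3,0) -> (17.49,-2.666) [heading=209, move]
    -- iteration 2/3 --
    RT 61: heading 209 -> 148
    RT 90: heading 148 -> 58
    FD 5.5: (17.49,-2.666) -> (20.404,1.998) [heading=58, move]
    -- iteration 3/3 --
    RT 61: heading 58 -> 357
    RT 90: heading 357 -> 267
    FD 5.5: (20.404,1.998) -> (20.116,-3.495) [heading=267, move]
  ]
  -- iteration 2/4 --
  FD 9.1: (20.116,-3.495) -> (19.64,-12.582) [heading=267, move]
  FD 13.2: (19.64,-12.582) -> (18.949,-25.764) [heading=267, move]
  REPEAT 3 [
    -- iteration 1/3 --
    RT 61: heading 267 -> 206
    RT 90: heading 206 -> 116
    FD 5.5: (18.949,-25.764) -> (16.538,-20.821) [heading=116, move]
    -- iteration 2/3 --
    RT 61: heading 116 -> 55
    RT 90: heading 55 -> 325
    FD 5.5: (16.538,-20.821) -> (21.044,-23.975) [heading=325, move]
    -- iteration 3/3 --
    RT 61: heading 325 -> 264
    RT 90: heading 264 -> 174
    FD 5.5: (21.044,-23.975) -> (15.574,-23.4) [heading=174, move]
  ]
  -- iteration 3/4 --
  FD 9.1: (15.574,-23.4) -> (6.523,-22.449) [heading=174, move]
  FD 13.2: (6.523,-22.449) -> (-6.604,-21.07) [heading=174, move]
  REPEAT 3 [
    -- iteration 1/3 --
    RT 61: heading 174 -> 113
    RT 90: heading 113 -> 23
    FD 5.5: (-6.604,-21.07) -> (-1.541,-18.92) [heading=23, move]
    -- iteration 2/3 --
    RT 61: heading 23 -> 322
    RT 90: heading 322 -> 232
    FD 5.5: (-1.541,-18.92) -> (-4.928,-23.255) [heading=232, move]
    -- iteration 3/3 --
    RT 61: heading 232 -> 171
    RT 90: heading 171 -> 81
    FD 5.5: (-4.928,-23.255) -> (-4.067,-17.822) [heading=81, move]
  ]
  -- iteration 4/4 --
  FD 9.1: (-4.067,-17.822) -> (-2.644,-8.834) [heading=81, move]
  FD 13.2: (-2.644,-8.834) -> (-0.579,4.203) [heading=81, move]
  REPEAT 3 [
    -- iteration 1/3 --
    RT 61: heading 81 -> 20
    RT 90: heading 20 -> 290
    FD 5.5: (-0.579,4.203) -> (1.302,-0.965) [heading=290, move]
    -- iteration 2/3 --
    RT 61: heading 290 -> 229
    RT 90: heading 229 -> 139
    FD 5.5: (1.302,-0.965) -> (-2.848,2.643) [heading=139, move]
    -- iteration 3/3 --
    RT 61: heading 139 -> 78
    RT 90: heading 78 -> 348
    FD 5.5: (-2.848,2.643) -> (2.531,1.5) [heading=348, move]
  ]
]
RT 40: heading 348 -> 308
FD 6.4: (2.531,1.5) -> (6.472,-3.544) [heading=308, move]
Final: pos=(6.472,-3.544), heading=308, 0 segment(s) drawn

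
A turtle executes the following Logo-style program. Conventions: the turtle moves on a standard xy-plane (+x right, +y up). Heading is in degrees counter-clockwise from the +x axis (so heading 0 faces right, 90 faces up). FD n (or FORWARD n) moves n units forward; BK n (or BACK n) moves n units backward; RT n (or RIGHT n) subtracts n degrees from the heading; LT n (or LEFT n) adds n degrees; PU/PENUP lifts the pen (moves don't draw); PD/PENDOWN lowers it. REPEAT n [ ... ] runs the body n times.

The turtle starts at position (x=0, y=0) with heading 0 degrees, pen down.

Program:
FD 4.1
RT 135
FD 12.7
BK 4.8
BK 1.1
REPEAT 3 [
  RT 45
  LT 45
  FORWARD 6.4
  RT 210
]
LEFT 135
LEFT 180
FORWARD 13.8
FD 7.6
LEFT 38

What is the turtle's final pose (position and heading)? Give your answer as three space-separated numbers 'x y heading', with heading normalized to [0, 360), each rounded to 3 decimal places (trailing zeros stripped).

Executing turtle program step by step:
Start: pos=(0,0), heading=0, pen down
FD 4.1: (0,0) -> (4.1,0) [heading=0, draw]
RT 135: heading 0 -> 225
FD 12.7: (4.1,0) -> (-4.88,-8.98) [heading=225, draw]
BK 4.8: (-4.88,-8.98) -> (-1.486,-5.586) [heading=225, draw]
BK 1.1: (-1.486,-5.586) -> (-0.708,-4.808) [heading=225, draw]
REPEAT 3 [
  -- iteration 1/3 --
  RT 45: heading 225 -> 180
  LT 45: heading 180 -> 225
  FD 6.4: (-0.708,-4.808) -> (-5.234,-9.334) [heading=225, draw]
  RT 210: heading 225 -> 15
  -- iteration 2/3 --
  RT 45: heading 15 -> 330
  LT 45: heading 330 -> 15
  FD 6.4: (-5.234,-9.334) -> (0.948,-7.677) [heading=15, draw]
  RT 210: heading 15 -> 165
  -- iteration 3/3 --
  RT 45: heading 165 -> 120
  LT 45: heading 120 -> 165
  FD 6.4: (0.948,-7.677) -> (-5.234,-6.021) [heading=165, draw]
  RT 210: heading 165 -> 315
]
LT 135: heading 315 -> 90
LT 180: heading 90 -> 270
FD 13.8: (-5.234,-6.021) -> (-5.234,-19.821) [heading=270, draw]
FD 7.6: (-5.234,-19.821) -> (-5.234,-27.421) [heading=270, draw]
LT 38: heading 270 -> 308
Final: pos=(-5.234,-27.421), heading=308, 9 segment(s) drawn

Answer: -5.234 -27.421 308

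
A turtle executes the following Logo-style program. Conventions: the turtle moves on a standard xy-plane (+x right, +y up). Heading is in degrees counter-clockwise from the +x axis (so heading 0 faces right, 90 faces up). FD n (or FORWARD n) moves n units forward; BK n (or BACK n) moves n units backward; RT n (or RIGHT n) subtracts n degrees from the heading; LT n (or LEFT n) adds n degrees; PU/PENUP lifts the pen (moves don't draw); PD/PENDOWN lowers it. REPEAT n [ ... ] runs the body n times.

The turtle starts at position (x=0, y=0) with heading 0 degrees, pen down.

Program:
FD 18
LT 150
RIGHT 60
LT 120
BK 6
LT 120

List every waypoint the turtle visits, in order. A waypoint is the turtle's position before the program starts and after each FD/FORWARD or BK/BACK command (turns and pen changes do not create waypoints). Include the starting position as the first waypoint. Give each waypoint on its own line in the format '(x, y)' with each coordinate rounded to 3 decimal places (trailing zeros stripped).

Answer: (0, 0)
(18, 0)
(23.196, 3)

Derivation:
Executing turtle program step by step:
Start: pos=(0,0), heading=0, pen down
FD 18: (0,0) -> (18,0) [heading=0, draw]
LT 150: heading 0 -> 150
RT 60: heading 150 -> 90
LT 120: heading 90 -> 210
BK 6: (18,0) -> (23.196,3) [heading=210, draw]
LT 120: heading 210 -> 330
Final: pos=(23.196,3), heading=330, 2 segment(s) drawn
Waypoints (3 total):
(0, 0)
(18, 0)
(23.196, 3)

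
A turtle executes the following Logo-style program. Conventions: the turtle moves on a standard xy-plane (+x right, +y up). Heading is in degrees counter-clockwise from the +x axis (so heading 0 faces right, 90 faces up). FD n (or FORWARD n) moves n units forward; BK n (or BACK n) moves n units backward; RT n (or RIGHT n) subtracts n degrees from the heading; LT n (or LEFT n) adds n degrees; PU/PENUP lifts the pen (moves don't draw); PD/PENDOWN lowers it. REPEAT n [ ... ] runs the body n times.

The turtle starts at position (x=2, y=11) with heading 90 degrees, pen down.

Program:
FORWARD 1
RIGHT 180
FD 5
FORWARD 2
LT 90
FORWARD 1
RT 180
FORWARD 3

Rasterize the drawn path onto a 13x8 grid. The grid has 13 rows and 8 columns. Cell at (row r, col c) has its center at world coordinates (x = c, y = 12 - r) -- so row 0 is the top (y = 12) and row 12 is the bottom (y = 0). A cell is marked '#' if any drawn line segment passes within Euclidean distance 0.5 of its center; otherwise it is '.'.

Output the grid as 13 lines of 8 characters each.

Answer: ..#.....
..#.....
..#.....
..#.....
..#.....
..#.....
..#.....
####....
........
........
........
........
........

Derivation:
Segment 0: (2,11) -> (2,12)
Segment 1: (2,12) -> (2,7)
Segment 2: (2,7) -> (2,5)
Segment 3: (2,5) -> (3,5)
Segment 4: (3,5) -> (0,5)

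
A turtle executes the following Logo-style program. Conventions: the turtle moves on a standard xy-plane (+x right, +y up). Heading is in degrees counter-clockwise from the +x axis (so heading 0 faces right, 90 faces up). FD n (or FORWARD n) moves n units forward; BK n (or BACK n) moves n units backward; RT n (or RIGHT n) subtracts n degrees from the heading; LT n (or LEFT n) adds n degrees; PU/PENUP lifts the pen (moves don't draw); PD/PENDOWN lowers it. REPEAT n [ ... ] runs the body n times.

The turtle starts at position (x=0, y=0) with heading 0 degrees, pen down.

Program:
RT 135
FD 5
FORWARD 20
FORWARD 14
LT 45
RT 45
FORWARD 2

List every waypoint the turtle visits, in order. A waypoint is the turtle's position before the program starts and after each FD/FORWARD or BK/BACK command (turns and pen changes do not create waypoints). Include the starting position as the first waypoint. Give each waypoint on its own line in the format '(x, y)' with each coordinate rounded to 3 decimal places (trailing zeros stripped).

Executing turtle program step by step:
Start: pos=(0,0), heading=0, pen down
RT 135: heading 0 -> 225
FD 5: (0,0) -> (-3.536,-3.536) [heading=225, draw]
FD 20: (-3.536,-3.536) -> (-17.678,-17.678) [heading=225, draw]
FD 14: (-17.678,-17.678) -> (-27.577,-27.577) [heading=225, draw]
LT 45: heading 225 -> 270
RT 45: heading 270 -> 225
FD 2: (-27.577,-27.577) -> (-28.991,-28.991) [heading=225, draw]
Final: pos=(-28.991,-28.991), heading=225, 4 segment(s) drawn
Waypoints (5 total):
(0, 0)
(-3.536, -3.536)
(-17.678, -17.678)
(-27.577, -27.577)
(-28.991, -28.991)

Answer: (0, 0)
(-3.536, -3.536)
(-17.678, -17.678)
(-27.577, -27.577)
(-28.991, -28.991)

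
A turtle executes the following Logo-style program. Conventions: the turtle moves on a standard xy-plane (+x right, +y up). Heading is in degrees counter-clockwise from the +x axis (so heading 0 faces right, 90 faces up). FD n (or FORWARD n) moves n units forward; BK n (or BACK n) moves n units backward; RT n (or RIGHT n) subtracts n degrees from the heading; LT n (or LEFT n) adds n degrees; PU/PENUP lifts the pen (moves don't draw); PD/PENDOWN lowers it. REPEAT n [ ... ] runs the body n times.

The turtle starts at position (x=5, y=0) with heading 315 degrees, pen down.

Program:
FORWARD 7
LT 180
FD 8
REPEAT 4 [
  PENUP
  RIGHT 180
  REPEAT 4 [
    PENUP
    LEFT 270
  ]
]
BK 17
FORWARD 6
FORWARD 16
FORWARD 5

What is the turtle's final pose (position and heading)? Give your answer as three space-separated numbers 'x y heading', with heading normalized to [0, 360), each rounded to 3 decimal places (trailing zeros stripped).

Executing turtle program step by step:
Start: pos=(5,0), heading=315, pen down
FD 7: (5,0) -> (9.95,-4.95) [heading=315, draw]
LT 180: heading 315 -> 135
FD 8: (9.95,-4.95) -> (4.293,0.707) [heading=135, draw]
REPEAT 4 [
  -- iteration 1/4 --
  PU: pen up
  RT 180: heading 135 -> 315
  REPEAT 4 [
    -- iteration 1/4 --
    PU: pen up
    LT 270: heading 315 -> 225
    -- iteration 2/4 --
    PU: pen up
    LT 270: heading 225 -> 135
    -- iteration 3/4 --
    PU: pen up
    LT 270: heading 135 -> 45
    -- iteration 4/4 --
    PU: pen up
    LT 270: heading 45 -> 315
  ]
  -- iteration 2/4 --
  PU: pen up
  RT 180: heading 315 -> 135
  REPEAT 4 [
    -- iteration 1/4 --
    PU: pen up
    LT 270: heading 135 -> 45
    -- iteration 2/4 --
    PU: pen up
    LT 270: heading 45 -> 315
    -- iteration 3/4 --
    PU: pen up
    LT 270: heading 315 -> 225
    -- iteration 4/4 --
    PU: pen up
    LT 270: heading 225 -> 135
  ]
  -- iteration 3/4 --
  PU: pen up
  RT 180: heading 135 -> 315
  REPEAT 4 [
    -- iteration 1/4 --
    PU: pen up
    LT 270: heading 315 -> 225
    -- iteration 2/4 --
    PU: pen up
    LT 270: heading 225 -> 135
    -- iteration 3/4 --
    PU: pen up
    LT 270: heading 135 -> 45
    -- iteration 4/4 --
    PU: pen up
    LT 270: heading 45 -> 315
  ]
  -- iteration 4/4 --
  PU: pen up
  RT 180: heading 315 -> 135
  REPEAT 4 [
    -- iteration 1/4 --
    PU: pen up
    LT 270: heading 135 -> 45
    -- iteration 2/4 --
    PU: pen up
    LT 270: heading 45 -> 315
    -- iteration 3/4 --
    PU: pen up
    LT 270: heading 315 -> 225
    -- iteration 4/4 --
    PU: pen up
    LT 270: heading 225 -> 135
  ]
]
BK 17: (4.293,0.707) -> (16.314,-11.314) [heading=135, move]
FD 6: (16.314,-11.314) -> (12.071,-7.071) [heading=135, move]
FD 16: (12.071,-7.071) -> (0.757,4.243) [heading=135, move]
FD 5: (0.757,4.243) -> (-2.778,7.778) [heading=135, move]
Final: pos=(-2.778,7.778), heading=135, 2 segment(s) drawn

Answer: -2.778 7.778 135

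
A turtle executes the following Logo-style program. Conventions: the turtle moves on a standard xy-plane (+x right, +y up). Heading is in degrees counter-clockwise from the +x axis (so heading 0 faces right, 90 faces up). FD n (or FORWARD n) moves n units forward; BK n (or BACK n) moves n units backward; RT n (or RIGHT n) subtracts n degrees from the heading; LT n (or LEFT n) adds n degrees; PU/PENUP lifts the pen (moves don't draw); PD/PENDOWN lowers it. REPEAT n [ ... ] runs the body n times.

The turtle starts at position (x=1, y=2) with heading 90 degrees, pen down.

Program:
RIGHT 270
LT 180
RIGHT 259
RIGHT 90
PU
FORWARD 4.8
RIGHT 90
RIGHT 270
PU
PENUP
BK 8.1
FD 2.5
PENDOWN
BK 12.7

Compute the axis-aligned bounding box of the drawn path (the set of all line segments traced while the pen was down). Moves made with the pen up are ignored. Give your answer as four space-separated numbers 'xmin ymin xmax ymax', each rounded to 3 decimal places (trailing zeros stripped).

Answer: -12.252 -0.576 0.215 1.847

Derivation:
Executing turtle program step by step:
Start: pos=(1,2), heading=90, pen down
RT 270: heading 90 -> 180
LT 180: heading 180 -> 0
RT 259: heading 0 -> 101
RT 90: heading 101 -> 11
PU: pen up
FD 4.8: (1,2) -> (5.712,2.916) [heading=11, move]
RT 90: heading 11 -> 281
RT 270: heading 281 -> 11
PU: pen up
PU: pen up
BK 8.1: (5.712,2.916) -> (-2.239,1.37) [heading=11, move]
FD 2.5: (-2.239,1.37) -> (0.215,1.847) [heading=11, move]
PD: pen down
BK 12.7: (0.215,1.847) -> (-12.252,-0.576) [heading=11, draw]
Final: pos=(-12.252,-0.576), heading=11, 1 segment(s) drawn

Segment endpoints: x in {-12.252, 0.215}, y in {-0.576, 1.847}
xmin=-12.252, ymin=-0.576, xmax=0.215, ymax=1.847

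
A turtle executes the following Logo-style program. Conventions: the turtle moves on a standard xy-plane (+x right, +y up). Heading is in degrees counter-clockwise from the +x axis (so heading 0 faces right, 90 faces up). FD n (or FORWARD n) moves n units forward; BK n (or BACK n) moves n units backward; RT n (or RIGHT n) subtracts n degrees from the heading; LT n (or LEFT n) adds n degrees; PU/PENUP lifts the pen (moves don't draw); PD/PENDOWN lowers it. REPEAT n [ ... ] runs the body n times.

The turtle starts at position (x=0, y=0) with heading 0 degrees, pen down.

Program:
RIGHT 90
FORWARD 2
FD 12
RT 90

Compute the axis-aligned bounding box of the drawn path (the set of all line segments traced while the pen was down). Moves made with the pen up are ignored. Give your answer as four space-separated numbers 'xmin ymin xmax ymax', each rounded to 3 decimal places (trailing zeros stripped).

Executing turtle program step by step:
Start: pos=(0,0), heading=0, pen down
RT 90: heading 0 -> 270
FD 2: (0,0) -> (0,-2) [heading=270, draw]
FD 12: (0,-2) -> (0,-14) [heading=270, draw]
RT 90: heading 270 -> 180
Final: pos=(0,-14), heading=180, 2 segment(s) drawn

Segment endpoints: x in {0, 0, 0}, y in {-14, -2, 0}
xmin=0, ymin=-14, xmax=0, ymax=0

Answer: 0 -14 0 0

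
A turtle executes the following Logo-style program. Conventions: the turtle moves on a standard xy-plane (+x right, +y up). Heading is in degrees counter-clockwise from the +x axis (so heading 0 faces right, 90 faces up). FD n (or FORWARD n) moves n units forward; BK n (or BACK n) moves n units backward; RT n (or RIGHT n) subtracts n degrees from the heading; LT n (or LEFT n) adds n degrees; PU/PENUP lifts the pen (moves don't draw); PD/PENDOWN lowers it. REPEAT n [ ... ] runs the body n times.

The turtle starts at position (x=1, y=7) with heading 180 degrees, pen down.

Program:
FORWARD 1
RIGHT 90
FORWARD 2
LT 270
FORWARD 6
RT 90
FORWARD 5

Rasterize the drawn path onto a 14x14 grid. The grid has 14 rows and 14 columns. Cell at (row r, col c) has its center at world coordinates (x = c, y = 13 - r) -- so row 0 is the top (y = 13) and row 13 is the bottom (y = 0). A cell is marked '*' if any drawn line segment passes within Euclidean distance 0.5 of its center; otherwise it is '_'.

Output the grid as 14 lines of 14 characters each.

Segment 0: (1,7) -> (0,7)
Segment 1: (0,7) -> (0,9)
Segment 2: (0,9) -> (6,9)
Segment 3: (6,9) -> (6,4)

Answer: ______________
______________
______________
______________
*******_______
*_____*_______
**____*_______
______*_______
______*_______
______*_______
______________
______________
______________
______________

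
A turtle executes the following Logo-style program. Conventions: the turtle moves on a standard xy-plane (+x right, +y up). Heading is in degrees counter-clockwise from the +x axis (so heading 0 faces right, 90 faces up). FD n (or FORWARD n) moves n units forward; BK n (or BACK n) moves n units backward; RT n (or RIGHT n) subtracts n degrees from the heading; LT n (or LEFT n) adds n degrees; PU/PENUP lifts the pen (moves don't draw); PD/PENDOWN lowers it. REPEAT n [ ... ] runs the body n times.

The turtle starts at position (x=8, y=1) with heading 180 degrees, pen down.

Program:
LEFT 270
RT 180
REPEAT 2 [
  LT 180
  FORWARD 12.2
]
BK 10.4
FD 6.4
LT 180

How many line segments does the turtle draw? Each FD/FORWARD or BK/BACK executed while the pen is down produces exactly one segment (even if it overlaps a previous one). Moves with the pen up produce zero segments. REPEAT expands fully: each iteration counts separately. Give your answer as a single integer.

Answer: 4

Derivation:
Executing turtle program step by step:
Start: pos=(8,1), heading=180, pen down
LT 270: heading 180 -> 90
RT 180: heading 90 -> 270
REPEAT 2 [
  -- iteration 1/2 --
  LT 180: heading 270 -> 90
  FD 12.2: (8,1) -> (8,13.2) [heading=90, draw]
  -- iteration 2/2 --
  LT 180: heading 90 -> 270
  FD 12.2: (8,13.2) -> (8,1) [heading=270, draw]
]
BK 10.4: (8,1) -> (8,11.4) [heading=270, draw]
FD 6.4: (8,11.4) -> (8,5) [heading=270, draw]
LT 180: heading 270 -> 90
Final: pos=(8,5), heading=90, 4 segment(s) drawn
Segments drawn: 4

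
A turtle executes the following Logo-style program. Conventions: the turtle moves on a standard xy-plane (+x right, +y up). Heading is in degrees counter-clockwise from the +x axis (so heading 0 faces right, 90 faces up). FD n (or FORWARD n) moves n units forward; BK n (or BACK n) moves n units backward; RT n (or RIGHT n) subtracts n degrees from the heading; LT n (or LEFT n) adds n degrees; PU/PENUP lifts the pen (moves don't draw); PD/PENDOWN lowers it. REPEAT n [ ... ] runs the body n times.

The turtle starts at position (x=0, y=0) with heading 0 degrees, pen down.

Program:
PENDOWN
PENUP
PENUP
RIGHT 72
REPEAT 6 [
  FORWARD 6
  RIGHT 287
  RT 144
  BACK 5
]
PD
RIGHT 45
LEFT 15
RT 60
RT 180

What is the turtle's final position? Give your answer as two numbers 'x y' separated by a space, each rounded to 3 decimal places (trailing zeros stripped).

Executing turtle program step by step:
Start: pos=(0,0), heading=0, pen down
PD: pen down
PU: pen up
PU: pen up
RT 72: heading 0 -> 288
REPEAT 6 [
  -- iteration 1/6 --
  FD 6: (0,0) -> (1.854,-5.706) [heading=288, move]
  RT 287: heading 288 -> 1
  RT 144: heading 1 -> 217
  BK 5: (1.854,-5.706) -> (5.847,-2.697) [heading=217, move]
  -- iteration 2/6 --
  FD 6: (5.847,-2.697) -> (1.055,-6.308) [heading=217, move]
  RT 287: heading 217 -> 290
  RT 144: heading 290 -> 146
  BK 5: (1.055,-6.308) -> (5.201,-9.104) [heading=146, move]
  -- iteration 3/6 --
  FD 6: (5.201,-9.104) -> (0.226,-5.749) [heading=146, move]
  RT 287: heading 146 -> 219
  RT 144: heading 219 -> 75
  BK 5: (0.226,-5.749) -> (-1.068,-10.579) [heading=75, move]
  -- iteration 4/6 --
  FD 6: (-1.068,-10.579) -> (0.485,-4.783) [heading=75, move]
  RT 287: heading 75 -> 148
  RT 144: heading 148 -> 4
  BK 5: (0.485,-4.783) -> (-4.503,-5.132) [heading=4, move]
  -- iteration 5/6 --
  FD 6: (-4.503,-5.132) -> (1.483,-4.713) [heading=4, move]
  RT 287: heading 4 -> 77
  RT 144: heading 77 -> 293
  BK 5: (1.483,-4.713) -> (-0.471,-0.111) [heading=293, move]
  -- iteration 6/6 --
  FD 6: (-0.471,-0.111) -> (1.874,-5.634) [heading=293, move]
  RT 287: heading 293 -> 6
  RT 144: heading 6 -> 222
  BK 5: (1.874,-5.634) -> (5.589,-2.288) [heading=222, move]
]
PD: pen down
RT 45: heading 222 -> 177
LT 15: heading 177 -> 192
RT 60: heading 192 -> 132
RT 180: heading 132 -> 312
Final: pos=(5.589,-2.288), heading=312, 0 segment(s) drawn

Answer: 5.589 -2.288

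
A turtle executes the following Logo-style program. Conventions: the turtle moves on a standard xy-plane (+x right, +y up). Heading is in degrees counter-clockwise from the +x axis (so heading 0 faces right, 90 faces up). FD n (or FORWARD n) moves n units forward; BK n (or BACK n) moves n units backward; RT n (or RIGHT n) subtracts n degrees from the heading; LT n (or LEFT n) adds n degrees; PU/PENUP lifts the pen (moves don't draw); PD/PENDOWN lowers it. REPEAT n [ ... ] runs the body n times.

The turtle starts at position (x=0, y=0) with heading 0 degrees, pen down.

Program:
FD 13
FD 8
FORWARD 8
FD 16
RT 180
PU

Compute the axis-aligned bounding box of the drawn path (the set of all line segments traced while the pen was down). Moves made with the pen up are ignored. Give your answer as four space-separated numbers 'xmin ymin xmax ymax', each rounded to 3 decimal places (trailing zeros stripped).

Executing turtle program step by step:
Start: pos=(0,0), heading=0, pen down
FD 13: (0,0) -> (13,0) [heading=0, draw]
FD 8: (13,0) -> (21,0) [heading=0, draw]
FD 8: (21,0) -> (29,0) [heading=0, draw]
FD 16: (29,0) -> (45,0) [heading=0, draw]
RT 180: heading 0 -> 180
PU: pen up
Final: pos=(45,0), heading=180, 4 segment(s) drawn

Segment endpoints: x in {0, 13, 21, 29, 45}, y in {0}
xmin=0, ymin=0, xmax=45, ymax=0

Answer: 0 0 45 0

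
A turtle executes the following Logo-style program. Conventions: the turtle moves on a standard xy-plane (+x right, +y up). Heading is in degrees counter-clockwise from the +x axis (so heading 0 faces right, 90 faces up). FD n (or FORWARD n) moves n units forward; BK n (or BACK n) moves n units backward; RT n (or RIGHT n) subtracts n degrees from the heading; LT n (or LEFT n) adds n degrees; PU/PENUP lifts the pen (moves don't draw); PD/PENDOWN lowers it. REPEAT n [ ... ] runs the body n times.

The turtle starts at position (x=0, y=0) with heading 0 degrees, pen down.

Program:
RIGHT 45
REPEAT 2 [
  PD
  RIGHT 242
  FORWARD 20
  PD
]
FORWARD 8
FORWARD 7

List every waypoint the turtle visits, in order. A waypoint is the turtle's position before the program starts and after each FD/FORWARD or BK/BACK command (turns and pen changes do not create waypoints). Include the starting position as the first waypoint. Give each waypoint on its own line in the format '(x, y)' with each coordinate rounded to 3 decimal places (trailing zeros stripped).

Executing turtle program step by step:
Start: pos=(0,0), heading=0, pen down
RT 45: heading 0 -> 315
REPEAT 2 [
  -- iteration 1/2 --
  PD: pen down
  RT 242: heading 315 -> 73
  FD 20: (0,0) -> (5.847,19.126) [heading=73, draw]
  PD: pen down
  -- iteration 2/2 --
  PD: pen down
  RT 242: heading 73 -> 191
  FD 20: (5.847,19.126) -> (-13.785,15.31) [heading=191, draw]
  PD: pen down
]
FD 8: (-13.785,15.31) -> (-21.638,13.783) [heading=191, draw]
FD 7: (-21.638,13.783) -> (-28.51,12.448) [heading=191, draw]
Final: pos=(-28.51,12.448), heading=191, 4 segment(s) drawn
Waypoints (5 total):
(0, 0)
(5.847, 19.126)
(-13.785, 15.31)
(-21.638, 13.783)
(-28.51, 12.448)

Answer: (0, 0)
(5.847, 19.126)
(-13.785, 15.31)
(-21.638, 13.783)
(-28.51, 12.448)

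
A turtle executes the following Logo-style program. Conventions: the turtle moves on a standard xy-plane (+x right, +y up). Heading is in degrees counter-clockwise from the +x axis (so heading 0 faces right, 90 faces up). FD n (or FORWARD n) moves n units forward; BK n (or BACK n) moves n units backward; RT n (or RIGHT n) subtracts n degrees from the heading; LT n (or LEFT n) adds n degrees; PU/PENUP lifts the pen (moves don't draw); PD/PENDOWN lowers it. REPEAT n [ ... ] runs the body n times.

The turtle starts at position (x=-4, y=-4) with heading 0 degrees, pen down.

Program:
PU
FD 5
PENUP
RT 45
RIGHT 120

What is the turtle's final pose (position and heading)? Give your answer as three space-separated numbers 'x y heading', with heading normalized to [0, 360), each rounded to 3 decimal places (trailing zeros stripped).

Answer: 1 -4 195

Derivation:
Executing turtle program step by step:
Start: pos=(-4,-4), heading=0, pen down
PU: pen up
FD 5: (-4,-4) -> (1,-4) [heading=0, move]
PU: pen up
RT 45: heading 0 -> 315
RT 120: heading 315 -> 195
Final: pos=(1,-4), heading=195, 0 segment(s) drawn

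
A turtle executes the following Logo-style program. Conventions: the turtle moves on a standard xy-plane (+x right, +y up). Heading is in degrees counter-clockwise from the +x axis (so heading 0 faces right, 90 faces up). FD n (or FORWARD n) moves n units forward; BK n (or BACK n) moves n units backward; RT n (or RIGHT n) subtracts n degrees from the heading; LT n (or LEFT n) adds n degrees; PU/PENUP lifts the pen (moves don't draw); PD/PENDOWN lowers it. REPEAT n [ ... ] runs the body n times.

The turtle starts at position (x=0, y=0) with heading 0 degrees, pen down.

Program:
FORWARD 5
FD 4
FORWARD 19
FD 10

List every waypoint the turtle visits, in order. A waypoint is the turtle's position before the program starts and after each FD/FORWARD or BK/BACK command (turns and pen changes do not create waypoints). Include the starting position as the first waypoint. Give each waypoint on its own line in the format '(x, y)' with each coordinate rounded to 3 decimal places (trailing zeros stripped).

Executing turtle program step by step:
Start: pos=(0,0), heading=0, pen down
FD 5: (0,0) -> (5,0) [heading=0, draw]
FD 4: (5,0) -> (9,0) [heading=0, draw]
FD 19: (9,0) -> (28,0) [heading=0, draw]
FD 10: (28,0) -> (38,0) [heading=0, draw]
Final: pos=(38,0), heading=0, 4 segment(s) drawn
Waypoints (5 total):
(0, 0)
(5, 0)
(9, 0)
(28, 0)
(38, 0)

Answer: (0, 0)
(5, 0)
(9, 0)
(28, 0)
(38, 0)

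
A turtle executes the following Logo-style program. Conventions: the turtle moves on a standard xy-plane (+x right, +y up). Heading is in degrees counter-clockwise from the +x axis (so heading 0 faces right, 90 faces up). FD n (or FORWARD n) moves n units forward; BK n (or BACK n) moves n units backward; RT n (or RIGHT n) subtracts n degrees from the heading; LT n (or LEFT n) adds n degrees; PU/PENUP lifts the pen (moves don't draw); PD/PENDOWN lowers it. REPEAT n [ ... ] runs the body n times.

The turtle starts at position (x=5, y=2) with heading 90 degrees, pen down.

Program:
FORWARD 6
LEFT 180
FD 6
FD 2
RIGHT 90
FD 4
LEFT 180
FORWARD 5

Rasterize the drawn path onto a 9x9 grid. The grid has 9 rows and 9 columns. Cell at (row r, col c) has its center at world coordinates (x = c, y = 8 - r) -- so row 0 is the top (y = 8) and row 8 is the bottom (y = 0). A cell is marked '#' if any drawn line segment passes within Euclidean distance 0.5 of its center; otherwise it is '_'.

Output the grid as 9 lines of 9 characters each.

Segment 0: (5,2) -> (5,8)
Segment 1: (5,8) -> (5,2)
Segment 2: (5,2) -> (5,0)
Segment 3: (5,0) -> (1,0)
Segment 4: (1,0) -> (6,-0)

Answer: _____#___
_____#___
_____#___
_____#___
_____#___
_____#___
_____#___
_____#___
_######__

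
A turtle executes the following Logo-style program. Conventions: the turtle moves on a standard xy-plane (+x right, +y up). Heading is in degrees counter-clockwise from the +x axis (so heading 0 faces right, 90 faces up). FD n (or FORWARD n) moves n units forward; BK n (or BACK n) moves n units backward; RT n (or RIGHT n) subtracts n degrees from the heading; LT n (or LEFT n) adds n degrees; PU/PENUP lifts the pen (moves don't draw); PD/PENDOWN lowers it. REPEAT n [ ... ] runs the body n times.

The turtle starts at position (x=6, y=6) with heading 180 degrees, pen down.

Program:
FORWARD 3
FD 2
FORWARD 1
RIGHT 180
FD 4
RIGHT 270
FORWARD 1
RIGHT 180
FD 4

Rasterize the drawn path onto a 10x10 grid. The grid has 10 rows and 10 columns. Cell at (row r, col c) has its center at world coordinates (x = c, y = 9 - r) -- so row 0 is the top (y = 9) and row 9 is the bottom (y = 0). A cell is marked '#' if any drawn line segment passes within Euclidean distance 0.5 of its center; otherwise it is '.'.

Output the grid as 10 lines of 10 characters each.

Segment 0: (6,6) -> (3,6)
Segment 1: (3,6) -> (1,6)
Segment 2: (1,6) -> (0,6)
Segment 3: (0,6) -> (4,6)
Segment 4: (4,6) -> (4,7)
Segment 5: (4,7) -> (4,3)

Answer: ..........
..........
....#.....
#######...
....#.....
....#.....
....#.....
..........
..........
..........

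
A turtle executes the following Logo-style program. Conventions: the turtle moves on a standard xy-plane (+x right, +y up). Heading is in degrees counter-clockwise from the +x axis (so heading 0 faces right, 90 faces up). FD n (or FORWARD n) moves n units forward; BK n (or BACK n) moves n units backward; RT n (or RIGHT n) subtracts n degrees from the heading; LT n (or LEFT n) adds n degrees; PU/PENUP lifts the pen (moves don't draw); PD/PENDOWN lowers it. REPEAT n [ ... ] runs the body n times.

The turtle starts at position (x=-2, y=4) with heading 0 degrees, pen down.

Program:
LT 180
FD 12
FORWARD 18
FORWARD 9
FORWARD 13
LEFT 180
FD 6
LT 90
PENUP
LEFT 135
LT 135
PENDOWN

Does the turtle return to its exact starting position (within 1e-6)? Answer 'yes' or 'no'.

Answer: no

Derivation:
Executing turtle program step by step:
Start: pos=(-2,4), heading=0, pen down
LT 180: heading 0 -> 180
FD 12: (-2,4) -> (-14,4) [heading=180, draw]
FD 18: (-14,4) -> (-32,4) [heading=180, draw]
FD 9: (-32,4) -> (-41,4) [heading=180, draw]
FD 13: (-41,4) -> (-54,4) [heading=180, draw]
LT 180: heading 180 -> 0
FD 6: (-54,4) -> (-48,4) [heading=0, draw]
LT 90: heading 0 -> 90
PU: pen up
LT 135: heading 90 -> 225
LT 135: heading 225 -> 0
PD: pen down
Final: pos=(-48,4), heading=0, 5 segment(s) drawn

Start position: (-2, 4)
Final position: (-48, 4)
Distance = 46; >= 1e-6 -> NOT closed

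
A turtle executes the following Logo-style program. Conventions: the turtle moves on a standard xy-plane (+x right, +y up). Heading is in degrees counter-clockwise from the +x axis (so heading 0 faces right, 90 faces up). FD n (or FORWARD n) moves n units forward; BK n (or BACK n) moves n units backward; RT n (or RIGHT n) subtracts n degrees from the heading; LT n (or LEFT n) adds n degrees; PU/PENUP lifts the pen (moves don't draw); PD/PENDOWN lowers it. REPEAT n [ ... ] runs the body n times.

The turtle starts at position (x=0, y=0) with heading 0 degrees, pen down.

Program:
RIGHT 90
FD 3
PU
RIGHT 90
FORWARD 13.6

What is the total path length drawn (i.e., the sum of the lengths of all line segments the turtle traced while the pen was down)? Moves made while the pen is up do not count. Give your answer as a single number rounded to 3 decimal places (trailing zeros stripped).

Executing turtle program step by step:
Start: pos=(0,0), heading=0, pen down
RT 90: heading 0 -> 270
FD 3: (0,0) -> (0,-3) [heading=270, draw]
PU: pen up
RT 90: heading 270 -> 180
FD 13.6: (0,-3) -> (-13.6,-3) [heading=180, move]
Final: pos=(-13.6,-3), heading=180, 1 segment(s) drawn

Segment lengths:
  seg 1: (0,0) -> (0,-3), length = 3
Total = 3

Answer: 3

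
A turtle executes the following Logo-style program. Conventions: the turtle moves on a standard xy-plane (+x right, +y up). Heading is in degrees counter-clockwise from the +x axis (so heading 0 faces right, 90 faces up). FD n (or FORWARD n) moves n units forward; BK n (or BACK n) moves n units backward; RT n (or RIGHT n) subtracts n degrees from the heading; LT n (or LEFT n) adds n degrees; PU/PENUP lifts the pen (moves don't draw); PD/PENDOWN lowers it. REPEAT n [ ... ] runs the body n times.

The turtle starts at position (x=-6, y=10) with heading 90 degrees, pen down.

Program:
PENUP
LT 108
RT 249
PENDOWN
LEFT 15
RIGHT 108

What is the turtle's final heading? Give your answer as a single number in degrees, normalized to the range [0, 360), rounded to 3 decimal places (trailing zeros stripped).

Executing turtle program step by step:
Start: pos=(-6,10), heading=90, pen down
PU: pen up
LT 108: heading 90 -> 198
RT 249: heading 198 -> 309
PD: pen down
LT 15: heading 309 -> 324
RT 108: heading 324 -> 216
Final: pos=(-6,10), heading=216, 0 segment(s) drawn

Answer: 216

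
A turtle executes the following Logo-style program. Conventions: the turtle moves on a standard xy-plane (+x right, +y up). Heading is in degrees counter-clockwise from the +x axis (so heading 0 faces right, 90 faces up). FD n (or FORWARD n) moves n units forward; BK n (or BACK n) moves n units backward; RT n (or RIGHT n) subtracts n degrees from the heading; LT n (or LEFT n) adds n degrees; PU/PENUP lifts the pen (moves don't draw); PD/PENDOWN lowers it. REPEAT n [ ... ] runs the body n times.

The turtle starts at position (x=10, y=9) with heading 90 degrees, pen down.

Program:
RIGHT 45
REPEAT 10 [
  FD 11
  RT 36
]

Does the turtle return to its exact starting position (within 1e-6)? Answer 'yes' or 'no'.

Answer: yes

Derivation:
Executing turtle program step by step:
Start: pos=(10,9), heading=90, pen down
RT 45: heading 90 -> 45
REPEAT 10 [
  -- iteration 1/10 --
  FD 11: (10,9) -> (17.778,16.778) [heading=45, draw]
  RT 36: heading 45 -> 9
  -- iteration 2/10 --
  FD 11: (17.778,16.778) -> (28.643,18.499) [heading=9, draw]
  RT 36: heading 9 -> 333
  -- iteration 3/10 --
  FD 11: (28.643,18.499) -> (38.444,13.505) [heading=333, draw]
  RT 36: heading 333 -> 297
  -- iteration 4/10 --
  FD 11: (38.444,13.505) -> (43.438,3.704) [heading=297, draw]
  RT 36: heading 297 -> 261
  -- iteration 5/10 --
  FD 11: (43.438,3.704) -> (41.717,-7.161) [heading=261, draw]
  RT 36: heading 261 -> 225
  -- iteration 6/10 --
  FD 11: (41.717,-7.161) -> (33.939,-14.939) [heading=225, draw]
  RT 36: heading 225 -> 189
  -- iteration 7/10 --
  FD 11: (33.939,-14.939) -> (23.074,-16.66) [heading=189, draw]
  RT 36: heading 189 -> 153
  -- iteration 8/10 --
  FD 11: (23.074,-16.66) -> (13.273,-11.666) [heading=153, draw]
  RT 36: heading 153 -> 117
  -- iteration 9/10 --
  FD 11: (13.273,-11.666) -> (8.279,-1.865) [heading=117, draw]
  RT 36: heading 117 -> 81
  -- iteration 10/10 --
  FD 11: (8.279,-1.865) -> (10,9) [heading=81, draw]
  RT 36: heading 81 -> 45
]
Final: pos=(10,9), heading=45, 10 segment(s) drawn

Start position: (10, 9)
Final position: (10, 9)
Distance = 0; < 1e-6 -> CLOSED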